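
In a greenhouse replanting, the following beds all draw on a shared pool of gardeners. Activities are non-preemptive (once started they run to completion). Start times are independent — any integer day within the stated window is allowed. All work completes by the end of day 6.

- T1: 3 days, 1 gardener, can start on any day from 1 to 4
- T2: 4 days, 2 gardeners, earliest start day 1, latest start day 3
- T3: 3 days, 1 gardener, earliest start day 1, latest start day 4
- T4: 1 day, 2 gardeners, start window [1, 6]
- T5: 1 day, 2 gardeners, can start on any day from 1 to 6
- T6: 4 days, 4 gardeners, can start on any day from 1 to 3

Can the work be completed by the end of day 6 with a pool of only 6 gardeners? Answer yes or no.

no

The minimum achievable peak is 7; 6 < 7, so no feasible schedule stays within the cap.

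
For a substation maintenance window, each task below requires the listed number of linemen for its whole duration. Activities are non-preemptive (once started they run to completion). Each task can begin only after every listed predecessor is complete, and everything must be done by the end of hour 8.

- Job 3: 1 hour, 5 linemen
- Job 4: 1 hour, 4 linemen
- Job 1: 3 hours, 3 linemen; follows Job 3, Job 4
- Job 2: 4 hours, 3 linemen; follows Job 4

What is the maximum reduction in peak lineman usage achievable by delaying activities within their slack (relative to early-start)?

3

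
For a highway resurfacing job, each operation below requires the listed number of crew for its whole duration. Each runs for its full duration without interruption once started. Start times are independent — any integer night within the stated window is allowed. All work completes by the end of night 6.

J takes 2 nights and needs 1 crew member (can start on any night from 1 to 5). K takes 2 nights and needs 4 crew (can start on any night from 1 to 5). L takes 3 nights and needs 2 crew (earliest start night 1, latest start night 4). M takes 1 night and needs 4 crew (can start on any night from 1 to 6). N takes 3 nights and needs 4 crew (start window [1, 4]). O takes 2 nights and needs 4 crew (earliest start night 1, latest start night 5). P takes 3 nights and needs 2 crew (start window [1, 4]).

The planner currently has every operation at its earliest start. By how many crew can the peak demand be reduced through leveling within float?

12

Early-start peak: n1:21  n2:17  n3:8  n4:0  n5:0  n6:0 ⇒ 21.
Leveled (J@1, K@1, L@1, M@3, N@4, O@4, P@1): n1:9  n2:9  n3:8  n4:8  n5:8  n6:4 ⇒ 9.
Reduction 21 − 9 = 12.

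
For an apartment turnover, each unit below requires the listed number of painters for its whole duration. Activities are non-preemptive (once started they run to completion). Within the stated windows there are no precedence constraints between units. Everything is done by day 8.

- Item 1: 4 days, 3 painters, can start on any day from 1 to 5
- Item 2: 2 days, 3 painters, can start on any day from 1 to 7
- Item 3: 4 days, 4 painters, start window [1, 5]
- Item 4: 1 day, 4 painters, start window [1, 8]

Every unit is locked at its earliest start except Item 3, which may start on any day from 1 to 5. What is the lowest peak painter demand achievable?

10

Item 3@1: d1:14  d2:10  d3:7  d4:7  d5:0  d6:0  d7:0  d8:0 → peak 14
Item 3@2: d1:10  d2:10  d3:7  d4:7  d5:4  d6:0  d7:0  d8:0 → peak 10
Item 3@3: d1:10  d2:6  d3:7  d4:7  d5:4  d6:4  d7:0  d8:0 → peak 10
Item 3@4: d1:10  d2:6  d3:3  d4:7  d5:4  d6:4  d7:4  d8:0 → peak 10
Item 3@5: d1:10  d2:6  d3:3  d4:3  d5:4  d6:4  d7:4  d8:4 → peak 10
Best is Item 3@2, peak 10.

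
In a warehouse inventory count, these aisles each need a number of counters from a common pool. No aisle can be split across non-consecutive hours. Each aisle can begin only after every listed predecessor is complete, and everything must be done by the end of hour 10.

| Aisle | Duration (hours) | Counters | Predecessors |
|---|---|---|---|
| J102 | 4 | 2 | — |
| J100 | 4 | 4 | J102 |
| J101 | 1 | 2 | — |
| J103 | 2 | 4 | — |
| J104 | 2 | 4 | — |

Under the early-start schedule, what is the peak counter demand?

12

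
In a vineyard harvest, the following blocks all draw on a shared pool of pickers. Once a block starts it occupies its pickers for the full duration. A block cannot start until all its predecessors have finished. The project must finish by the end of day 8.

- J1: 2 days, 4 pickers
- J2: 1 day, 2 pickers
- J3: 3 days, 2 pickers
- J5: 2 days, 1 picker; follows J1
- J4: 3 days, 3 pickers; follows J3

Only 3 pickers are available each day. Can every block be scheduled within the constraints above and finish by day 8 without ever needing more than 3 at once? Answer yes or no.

no

Total picker-days = 27; over 8 days the average is 27/8 > 3, so some day must exceed 3.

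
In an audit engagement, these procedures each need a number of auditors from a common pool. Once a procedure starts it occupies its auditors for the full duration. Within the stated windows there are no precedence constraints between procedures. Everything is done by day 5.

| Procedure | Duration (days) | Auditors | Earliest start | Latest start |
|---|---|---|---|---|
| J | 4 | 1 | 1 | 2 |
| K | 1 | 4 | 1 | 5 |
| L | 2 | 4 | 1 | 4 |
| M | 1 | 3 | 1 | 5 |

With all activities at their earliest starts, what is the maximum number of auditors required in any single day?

12

Early-start schedule: J@1, K@1, L@1, M@1.
Load per day: day 1: 12, day 2: 5, day 3: 1, day 4: 1, day 5: 0.
Peak is 12.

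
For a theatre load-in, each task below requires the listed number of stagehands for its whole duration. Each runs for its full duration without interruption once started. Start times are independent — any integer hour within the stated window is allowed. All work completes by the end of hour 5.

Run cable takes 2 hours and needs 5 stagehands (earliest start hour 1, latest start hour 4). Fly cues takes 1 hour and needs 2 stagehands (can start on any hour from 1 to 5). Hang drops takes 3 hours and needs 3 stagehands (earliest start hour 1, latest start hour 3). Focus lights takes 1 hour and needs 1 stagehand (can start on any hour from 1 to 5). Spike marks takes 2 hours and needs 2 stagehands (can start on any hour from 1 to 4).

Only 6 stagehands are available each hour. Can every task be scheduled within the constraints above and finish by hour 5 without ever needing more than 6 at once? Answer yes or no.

Schedule Run cable@1, Fly cues@3, Hang drops@3, Focus lights@1, Spike marks@4: h1:6  h2:5  h3:5  h4:5  h5:5 — peak 6 ≤ 6.

yes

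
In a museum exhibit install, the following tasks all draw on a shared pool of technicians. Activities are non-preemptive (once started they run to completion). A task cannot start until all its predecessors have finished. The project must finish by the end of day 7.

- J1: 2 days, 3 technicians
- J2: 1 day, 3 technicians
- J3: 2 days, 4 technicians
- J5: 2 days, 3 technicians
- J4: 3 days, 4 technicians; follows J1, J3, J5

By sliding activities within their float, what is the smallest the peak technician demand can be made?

7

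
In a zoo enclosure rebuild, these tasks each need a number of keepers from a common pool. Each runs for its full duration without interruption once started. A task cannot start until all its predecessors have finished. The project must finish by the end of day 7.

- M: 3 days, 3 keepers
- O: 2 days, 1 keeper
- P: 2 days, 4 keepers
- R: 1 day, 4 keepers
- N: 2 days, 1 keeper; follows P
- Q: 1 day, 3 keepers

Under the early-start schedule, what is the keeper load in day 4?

1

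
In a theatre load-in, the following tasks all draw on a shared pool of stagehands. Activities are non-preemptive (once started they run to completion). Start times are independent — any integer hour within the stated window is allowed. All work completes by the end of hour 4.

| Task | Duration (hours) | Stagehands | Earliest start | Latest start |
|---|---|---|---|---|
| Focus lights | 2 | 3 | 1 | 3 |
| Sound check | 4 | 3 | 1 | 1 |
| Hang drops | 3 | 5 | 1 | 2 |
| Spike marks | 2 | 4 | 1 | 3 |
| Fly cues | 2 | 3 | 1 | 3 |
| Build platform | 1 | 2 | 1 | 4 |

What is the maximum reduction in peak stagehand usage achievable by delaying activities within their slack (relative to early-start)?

Early-start peak: h1:20  h2:18  h3:8  h4:3 ⇒ 20.
Leveled (Focus lights@1, Sound check@1, Hang drops@1, Spike marks@3, Fly cues@1, Build platform@3): h1:14  h2:14  h3:14  h4:7 ⇒ 14.
Reduction 20 − 14 = 6.

6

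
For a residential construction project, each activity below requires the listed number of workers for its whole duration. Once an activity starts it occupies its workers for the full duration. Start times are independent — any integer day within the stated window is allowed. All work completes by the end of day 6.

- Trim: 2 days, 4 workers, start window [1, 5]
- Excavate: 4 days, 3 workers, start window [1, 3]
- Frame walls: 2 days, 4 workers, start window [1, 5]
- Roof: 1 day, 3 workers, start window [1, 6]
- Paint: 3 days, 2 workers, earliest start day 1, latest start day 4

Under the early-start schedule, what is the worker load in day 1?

At early start, day 1 has: Trim, Excavate, Frame walls, Roof, Paint.
Demand: 4 + 3 + 4 + 3 + 2 = 16.

16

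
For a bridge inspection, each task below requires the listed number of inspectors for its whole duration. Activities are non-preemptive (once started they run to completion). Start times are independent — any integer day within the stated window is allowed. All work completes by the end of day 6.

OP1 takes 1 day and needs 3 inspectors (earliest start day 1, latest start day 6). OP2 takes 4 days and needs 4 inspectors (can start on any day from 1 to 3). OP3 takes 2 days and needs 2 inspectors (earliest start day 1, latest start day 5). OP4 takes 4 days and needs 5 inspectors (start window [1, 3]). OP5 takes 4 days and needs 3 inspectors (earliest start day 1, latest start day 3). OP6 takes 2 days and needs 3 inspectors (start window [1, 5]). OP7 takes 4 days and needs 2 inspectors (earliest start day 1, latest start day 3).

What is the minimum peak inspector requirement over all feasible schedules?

Early-start (OP1@1, OP2@1, OP3@1, OP4@1, OP5@1, OP6@1, OP7@1) gives peak 22: d1:22  d2:19  d3:14  d4:14  d5:0  d6:0.
Shift OP5→2, OP6→5, OP7→3.
Schedule OP1@1, OP2@1, OP3@1, OP4@1, OP5@2, OP6@5, OP7@3: d1:14  d2:14  d3:14  d4:14  d5:8  d6:5 — peak 14.

14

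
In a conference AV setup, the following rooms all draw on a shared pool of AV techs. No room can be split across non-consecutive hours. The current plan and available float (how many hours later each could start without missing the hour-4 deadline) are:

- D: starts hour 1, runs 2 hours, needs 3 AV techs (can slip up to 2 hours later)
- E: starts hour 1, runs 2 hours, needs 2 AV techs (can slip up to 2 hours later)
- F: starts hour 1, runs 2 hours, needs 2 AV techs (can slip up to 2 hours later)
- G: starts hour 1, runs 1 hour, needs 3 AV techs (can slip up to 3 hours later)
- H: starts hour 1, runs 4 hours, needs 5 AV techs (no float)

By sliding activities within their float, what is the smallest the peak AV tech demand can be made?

10

Early-start (D@1, E@1, F@1, G@1, H@1) gives peak 15: h1:15  h2:12  h3:5  h4:5.
Shift F→3, G→3.
Schedule D@1, E@1, F@3, G@3, H@1: h1:10  h2:10  h3:10  h4:7 — peak 10.
Total AV tech-hours = 37 over 4 hours ⇒ peak ≥ ⌈37/4⌉ = 10, so 10 is optimal.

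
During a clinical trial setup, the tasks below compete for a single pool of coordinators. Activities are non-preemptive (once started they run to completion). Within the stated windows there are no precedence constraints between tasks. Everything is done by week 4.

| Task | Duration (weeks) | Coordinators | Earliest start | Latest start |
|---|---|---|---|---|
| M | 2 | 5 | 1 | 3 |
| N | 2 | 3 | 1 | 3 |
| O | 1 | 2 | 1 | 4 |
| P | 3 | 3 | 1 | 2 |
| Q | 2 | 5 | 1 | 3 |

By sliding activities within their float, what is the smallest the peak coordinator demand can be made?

11

Early-start (M@1, N@1, O@1, P@1, Q@1) gives peak 18: w1:18  w2:16  w3:3  w4:0.
Shift P→2, Q→3.
Schedule M@1, N@1, O@1, P@2, Q@3: w1:10  w2:11  w3:8  w4:8 — peak 11.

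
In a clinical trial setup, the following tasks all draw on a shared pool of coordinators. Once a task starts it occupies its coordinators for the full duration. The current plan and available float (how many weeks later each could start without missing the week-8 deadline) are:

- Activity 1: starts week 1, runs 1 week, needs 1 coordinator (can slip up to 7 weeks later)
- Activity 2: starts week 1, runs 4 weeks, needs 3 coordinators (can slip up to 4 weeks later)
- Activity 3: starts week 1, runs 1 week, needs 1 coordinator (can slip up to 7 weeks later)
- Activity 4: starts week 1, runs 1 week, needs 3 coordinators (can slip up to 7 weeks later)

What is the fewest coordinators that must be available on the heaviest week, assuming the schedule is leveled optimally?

Early-start (Activity 1@1, Activity 2@1, Activity 3@1, Activity 4@1) gives peak 8: w1:8  w2:3  w3:3  w4:3  w5:0  w6:0  w7:0  w8:0.
Shift Activity 2→2, Activity 4→6.
Schedule Activity 1@1, Activity 2@2, Activity 3@1, Activity 4@6: w1:2  w2:3  w3:3  w4:3  w5:3  w6:3  w7:0  w8:0 — peak 3.
Total coordinator-weeks = 17 over 8 weeks ⇒ peak ≥ ⌈17/8⌉ = 3, so 3 is optimal.

3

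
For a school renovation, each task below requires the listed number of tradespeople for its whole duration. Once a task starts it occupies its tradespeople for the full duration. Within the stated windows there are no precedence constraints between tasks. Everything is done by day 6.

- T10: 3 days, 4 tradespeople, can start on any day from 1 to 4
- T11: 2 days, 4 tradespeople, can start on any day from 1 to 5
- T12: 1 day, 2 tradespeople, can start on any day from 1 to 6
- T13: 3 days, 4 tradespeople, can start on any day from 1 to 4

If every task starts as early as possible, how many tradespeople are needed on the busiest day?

14

Early-start schedule: T10@1, T11@1, T12@1, T13@1.
Load per day: day 1: 14, day 2: 12, day 3: 8, day 4: 0, day 5: 0, day 6: 0.
Peak is 14.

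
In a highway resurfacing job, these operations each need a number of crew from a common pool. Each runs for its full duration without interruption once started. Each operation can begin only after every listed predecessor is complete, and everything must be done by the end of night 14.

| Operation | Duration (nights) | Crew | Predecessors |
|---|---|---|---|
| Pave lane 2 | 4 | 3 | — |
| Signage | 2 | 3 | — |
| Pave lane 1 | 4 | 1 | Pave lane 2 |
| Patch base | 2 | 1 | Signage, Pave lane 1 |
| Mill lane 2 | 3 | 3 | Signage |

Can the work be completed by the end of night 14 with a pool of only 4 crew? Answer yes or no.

Schedule Pave lane 2@1, Signage@5, Pave lane 1@5, Patch base@9, Mill lane 2@7: n1:3  n2:3  n3:3  n4:3  n5:4  n6:4  n7:4  n8:4  n9:4  n10:1  n11:0  n12:0  n13:0  n14:0 — peak 4 ≤ 4.

yes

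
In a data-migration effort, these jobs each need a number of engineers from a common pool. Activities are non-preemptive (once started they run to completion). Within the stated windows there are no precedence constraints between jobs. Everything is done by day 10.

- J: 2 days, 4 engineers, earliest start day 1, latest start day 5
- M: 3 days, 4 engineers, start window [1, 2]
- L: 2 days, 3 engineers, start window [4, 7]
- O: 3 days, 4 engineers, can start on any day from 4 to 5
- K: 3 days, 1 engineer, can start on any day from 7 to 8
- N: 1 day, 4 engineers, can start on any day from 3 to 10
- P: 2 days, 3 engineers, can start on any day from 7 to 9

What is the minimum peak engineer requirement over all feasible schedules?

8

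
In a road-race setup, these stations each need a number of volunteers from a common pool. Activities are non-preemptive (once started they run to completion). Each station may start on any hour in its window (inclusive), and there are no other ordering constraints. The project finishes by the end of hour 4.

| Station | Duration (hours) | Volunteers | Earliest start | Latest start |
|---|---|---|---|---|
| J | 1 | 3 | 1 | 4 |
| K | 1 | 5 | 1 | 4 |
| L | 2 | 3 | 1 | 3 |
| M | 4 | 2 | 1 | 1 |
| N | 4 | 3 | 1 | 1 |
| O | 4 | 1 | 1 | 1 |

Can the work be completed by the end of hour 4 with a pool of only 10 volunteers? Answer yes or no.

The minimum achievable peak is 11; 10 < 11, so no feasible schedule stays within the cap.

no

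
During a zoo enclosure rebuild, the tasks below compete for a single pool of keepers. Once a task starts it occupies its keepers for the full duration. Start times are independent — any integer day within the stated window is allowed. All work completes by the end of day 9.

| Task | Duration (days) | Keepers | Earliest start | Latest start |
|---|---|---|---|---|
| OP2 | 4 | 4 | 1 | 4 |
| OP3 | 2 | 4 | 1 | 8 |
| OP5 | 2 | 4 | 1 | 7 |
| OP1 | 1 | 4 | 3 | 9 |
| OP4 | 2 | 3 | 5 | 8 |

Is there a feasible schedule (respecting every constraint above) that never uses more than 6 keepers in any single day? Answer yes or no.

The minimum achievable peak is 7; 6 < 7, so no feasible schedule stays within the cap.

no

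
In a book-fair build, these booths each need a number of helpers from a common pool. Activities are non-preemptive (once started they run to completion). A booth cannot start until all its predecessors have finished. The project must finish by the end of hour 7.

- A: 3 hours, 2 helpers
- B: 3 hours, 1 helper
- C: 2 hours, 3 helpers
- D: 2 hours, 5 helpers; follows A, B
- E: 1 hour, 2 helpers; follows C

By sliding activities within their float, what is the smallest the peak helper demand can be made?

5

Early-start (A@1, B@1, C@1, D@4, E@3) gives peak 6: h1:6  h2:6  h3:5  h4:5  h5:5  h6:0  h7:0.
Shift B→3, D→6.
Schedule A@1, B@3, C@1, D@6, E@3: h1:5  h2:5  h3:5  h4:1  h5:1  h6:5  h7:5 — peak 5.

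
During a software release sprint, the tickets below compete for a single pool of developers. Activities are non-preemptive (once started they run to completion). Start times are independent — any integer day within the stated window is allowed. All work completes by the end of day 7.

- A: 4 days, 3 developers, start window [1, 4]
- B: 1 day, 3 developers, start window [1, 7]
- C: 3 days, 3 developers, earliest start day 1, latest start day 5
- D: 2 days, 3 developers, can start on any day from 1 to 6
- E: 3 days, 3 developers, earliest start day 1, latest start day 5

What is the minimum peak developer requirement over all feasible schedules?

6

Early-start (A@1, B@1, C@1, D@1, E@1) gives peak 15: d1:15  d2:12  d3:9  d4:3  d5:0  d6:0  d7:0.
Shift C→2, D→5, E→5.
Schedule A@1, B@1, C@2, D@5, E@5: d1:6  d2:6  d3:6  d4:6  d5:6  d6:6  d7:3 — peak 6.
Total developer-days = 39 over 7 days ⇒ peak ≥ ⌈39/7⌉ = 6, so 6 is optimal.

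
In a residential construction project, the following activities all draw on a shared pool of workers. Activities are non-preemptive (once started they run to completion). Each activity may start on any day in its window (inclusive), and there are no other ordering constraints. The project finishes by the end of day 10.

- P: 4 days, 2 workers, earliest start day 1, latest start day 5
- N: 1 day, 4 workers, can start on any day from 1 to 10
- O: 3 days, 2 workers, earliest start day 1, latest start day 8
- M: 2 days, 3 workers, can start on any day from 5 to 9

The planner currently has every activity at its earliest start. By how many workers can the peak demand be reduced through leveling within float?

Early-start peak: d1:8  d2:4  d3:4  d4:2  d5:3  d6:3  d7:0  d8:0  d9:0  d10:0 ⇒ 8.
Leveled (P@1, N@5, O@1, M@6): d1:4  d2:4  d3:4  d4:2  d5:4  d6:3  d7:3  d8:0  d9:0  d10:0 ⇒ 4.
Reduction 8 − 4 = 4.

4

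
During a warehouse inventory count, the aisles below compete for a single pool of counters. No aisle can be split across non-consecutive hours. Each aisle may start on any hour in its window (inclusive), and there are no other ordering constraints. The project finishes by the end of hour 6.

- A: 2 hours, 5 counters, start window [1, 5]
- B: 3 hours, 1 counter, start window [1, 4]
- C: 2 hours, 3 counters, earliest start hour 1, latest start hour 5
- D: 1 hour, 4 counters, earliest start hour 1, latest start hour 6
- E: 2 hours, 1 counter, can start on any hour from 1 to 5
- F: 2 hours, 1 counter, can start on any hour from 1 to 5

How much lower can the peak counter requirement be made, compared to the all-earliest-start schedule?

10

Early-start peak: h1:15  h2:11  h3:1  h4:0  h5:0  h6:0 ⇒ 15.
Leveled (A@1, B@3, C@3, D@6, E@3, F@5): h1:5  h2:5  h3:5  h4:5  h5:2  h6:5 ⇒ 5.
Reduction 15 − 5 = 10.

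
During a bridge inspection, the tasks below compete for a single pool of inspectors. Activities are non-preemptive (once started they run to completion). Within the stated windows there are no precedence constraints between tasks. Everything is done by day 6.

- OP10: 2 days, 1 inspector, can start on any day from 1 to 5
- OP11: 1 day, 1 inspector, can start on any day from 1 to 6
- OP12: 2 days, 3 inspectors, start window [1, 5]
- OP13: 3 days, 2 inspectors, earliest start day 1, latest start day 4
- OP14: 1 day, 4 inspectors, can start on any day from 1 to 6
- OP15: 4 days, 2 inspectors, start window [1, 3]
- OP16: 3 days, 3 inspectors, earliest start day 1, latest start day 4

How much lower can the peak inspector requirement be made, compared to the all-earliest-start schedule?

9

Early-start peak: d1:16  d2:11  d3:7  d4:2  d5:0  d6:0 ⇒ 16.
Leveled (OP10@1, OP11@1, OP12@1, OP13@1, OP14@6, OP15@3, OP16@3): d1:7  d2:6  d3:7  d4:5  d5:5  d6:6 ⇒ 7.
Reduction 16 − 7 = 9.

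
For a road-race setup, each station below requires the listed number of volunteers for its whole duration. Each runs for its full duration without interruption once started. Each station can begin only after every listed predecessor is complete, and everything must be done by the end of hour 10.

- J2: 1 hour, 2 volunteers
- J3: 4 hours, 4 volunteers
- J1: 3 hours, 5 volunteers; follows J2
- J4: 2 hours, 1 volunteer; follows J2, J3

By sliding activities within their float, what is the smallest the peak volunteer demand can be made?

Early-start (J2@1, J3@1, J1@2, J4@5) gives peak 9: h1:6  h2:9  h3:9  h4:9  h5:1  h6:1  h7:0  h8:0  h9:0  h10:0.
Shift J3→2, J1→6, J4→9.
Schedule J2@1, J3@2, J1@6, J4@9: h1:2  h2:4  h3:4  h4:4  h5:4  h6:5  h7:5  h8:5  h9:1  h10:1 — peak 5.

5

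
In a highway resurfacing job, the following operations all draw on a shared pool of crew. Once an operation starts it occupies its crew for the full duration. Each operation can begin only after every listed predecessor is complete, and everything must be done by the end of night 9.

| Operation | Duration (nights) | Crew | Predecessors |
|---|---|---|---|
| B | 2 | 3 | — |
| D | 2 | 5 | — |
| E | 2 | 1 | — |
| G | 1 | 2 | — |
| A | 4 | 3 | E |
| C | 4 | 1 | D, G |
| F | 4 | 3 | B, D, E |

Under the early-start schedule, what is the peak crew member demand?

11

Early-start schedule: B@1, D@1, E@1, G@1, A@3, C@3, F@3.
Load per night: night 1: 11, night 2: 9, night 3: 7, night 4: 7, night 5: 7, night 6: 7, night 7: 0, night 8: 0, night 9: 0.
Peak is 11.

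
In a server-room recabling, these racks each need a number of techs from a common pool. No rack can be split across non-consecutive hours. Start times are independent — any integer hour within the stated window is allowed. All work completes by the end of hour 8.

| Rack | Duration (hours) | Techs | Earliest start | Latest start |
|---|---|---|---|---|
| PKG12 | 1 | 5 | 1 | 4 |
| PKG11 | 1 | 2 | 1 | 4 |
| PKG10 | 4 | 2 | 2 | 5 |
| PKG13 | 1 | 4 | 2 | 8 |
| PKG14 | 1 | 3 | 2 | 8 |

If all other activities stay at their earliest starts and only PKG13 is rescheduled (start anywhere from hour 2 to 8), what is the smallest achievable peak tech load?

PKG13@2: h1:7  h2:9  h3:2  h4:2  h5:2  h6:0  h7:0  h8:0 → peak 9
PKG13@3: h1:7  h2:5  h3:6  h4:2  h5:2  h6:0  h7:0  h8:0 → peak 7
PKG13@4: h1:7  h2:5  h3:2  h4:6  h5:2  h6:0  h7:0  h8:0 → peak 7
PKG13@5: h1:7  h2:5  h3:2  h4:2  h5:6  h6:0  h7:0  h8:0 → peak 7
PKG13@6: h1:7  h2:5  h3:2  h4:2  h5:2  h6:4  h7:0  h8:0 → peak 7
PKG13@7: h1:7  h2:5  h3:2  h4:2  h5:2  h6:0  h7:4  h8:0 → peak 7
PKG13@8: h1:7  h2:5  h3:2  h4:2  h5:2  h6:0  h7:0  h8:4 → peak 7
Best is PKG13@3, peak 7.

7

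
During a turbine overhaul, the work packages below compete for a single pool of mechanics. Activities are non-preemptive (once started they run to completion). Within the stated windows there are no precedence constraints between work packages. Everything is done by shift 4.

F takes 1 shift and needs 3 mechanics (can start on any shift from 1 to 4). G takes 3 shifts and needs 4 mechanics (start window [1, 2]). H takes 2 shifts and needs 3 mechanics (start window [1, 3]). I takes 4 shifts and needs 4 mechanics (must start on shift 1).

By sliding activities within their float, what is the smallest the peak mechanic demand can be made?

Early-start (F@1, G@1, H@1, I@1) gives peak 14: s1:14  s2:11  s3:8  s4:4.
Shift H→2.
Schedule F@1, G@1, H@2, I@1: s1:11  s2:11  s3:11  s4:4 — peak 11.
No arrangement of the 24 feasible schedules does better.

11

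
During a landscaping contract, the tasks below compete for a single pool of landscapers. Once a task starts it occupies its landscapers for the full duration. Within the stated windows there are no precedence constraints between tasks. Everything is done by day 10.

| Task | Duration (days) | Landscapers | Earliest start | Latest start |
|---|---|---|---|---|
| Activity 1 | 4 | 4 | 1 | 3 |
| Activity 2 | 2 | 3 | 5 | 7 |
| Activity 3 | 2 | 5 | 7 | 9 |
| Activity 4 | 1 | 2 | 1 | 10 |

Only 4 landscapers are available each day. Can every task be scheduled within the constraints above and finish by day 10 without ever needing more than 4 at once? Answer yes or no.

no

The minimum achievable peak is 5; 4 < 5, so no feasible schedule stays within the cap.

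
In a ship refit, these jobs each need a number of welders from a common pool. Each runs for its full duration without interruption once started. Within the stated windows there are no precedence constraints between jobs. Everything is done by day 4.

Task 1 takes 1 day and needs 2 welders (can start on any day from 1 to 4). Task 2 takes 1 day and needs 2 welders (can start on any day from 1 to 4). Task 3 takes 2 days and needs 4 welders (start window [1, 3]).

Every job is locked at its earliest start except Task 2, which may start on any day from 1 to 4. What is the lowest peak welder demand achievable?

6

Task 2@1: d1:8  d2:4  d3:0  d4:0 → peak 8
Task 2@2: d1:6  d2:6  d3:0  d4:0 → peak 6
Task 2@3: d1:6  d2:4  d3:2  d4:0 → peak 6
Task 2@4: d1:6  d2:4  d3:0  d4:2 → peak 6
Best is Task 2@2, peak 6.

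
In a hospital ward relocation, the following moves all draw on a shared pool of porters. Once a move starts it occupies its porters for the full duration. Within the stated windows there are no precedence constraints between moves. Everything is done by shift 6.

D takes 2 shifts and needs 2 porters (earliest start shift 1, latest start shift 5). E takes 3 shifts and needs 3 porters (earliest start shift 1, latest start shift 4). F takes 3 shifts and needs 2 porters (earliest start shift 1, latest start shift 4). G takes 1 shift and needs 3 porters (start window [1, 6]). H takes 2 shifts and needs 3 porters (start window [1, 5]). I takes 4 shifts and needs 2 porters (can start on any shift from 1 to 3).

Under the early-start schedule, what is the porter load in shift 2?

12

At early start, shift 2 has: D, E, F, H, I.
Demand: 2 + 3 + 2 + 3 + 2 = 12.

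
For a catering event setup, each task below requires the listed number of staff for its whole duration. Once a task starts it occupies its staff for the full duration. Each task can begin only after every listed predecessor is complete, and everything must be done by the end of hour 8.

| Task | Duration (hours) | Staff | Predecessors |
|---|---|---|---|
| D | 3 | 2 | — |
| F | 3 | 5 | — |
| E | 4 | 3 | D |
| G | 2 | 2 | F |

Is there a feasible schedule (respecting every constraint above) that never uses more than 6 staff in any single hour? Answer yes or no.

no

The minimum achievable peak is 7; 6 < 7, so no feasible schedule stays within the cap.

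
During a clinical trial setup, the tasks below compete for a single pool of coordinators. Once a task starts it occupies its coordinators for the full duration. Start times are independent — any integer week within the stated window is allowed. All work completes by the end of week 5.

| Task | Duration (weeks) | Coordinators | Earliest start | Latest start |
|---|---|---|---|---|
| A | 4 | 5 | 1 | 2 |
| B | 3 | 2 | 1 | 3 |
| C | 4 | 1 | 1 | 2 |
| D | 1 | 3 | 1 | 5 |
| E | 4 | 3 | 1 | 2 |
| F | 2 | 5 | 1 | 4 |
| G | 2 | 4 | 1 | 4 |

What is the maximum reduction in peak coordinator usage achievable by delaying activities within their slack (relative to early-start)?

8

Early-start peak: w1:23  w2:20  w3:11  w4:9  w5:0 ⇒ 23.
Leveled (A@1, B@1, C@1, D@1, E@1, F@4, G@2): w1:14  w2:15  w3:15  w4:14  w5:5 ⇒ 15.
Reduction 23 − 15 = 8.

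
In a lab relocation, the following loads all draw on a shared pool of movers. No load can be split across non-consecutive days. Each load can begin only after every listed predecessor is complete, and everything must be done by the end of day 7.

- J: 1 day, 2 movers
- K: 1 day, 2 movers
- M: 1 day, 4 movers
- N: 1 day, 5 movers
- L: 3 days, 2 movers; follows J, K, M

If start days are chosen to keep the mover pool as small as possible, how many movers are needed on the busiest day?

Early-start (J@1, K@1, M@1, N@1, L@2) gives peak 13: d1:13  d2:2  d3:2  d4:2  d5:0  d6:0  d7:0.
Shift M→2, N→3, L→4.
Schedule J@1, K@1, M@2, N@3, L@4: d1:4  d2:4  d3:5  d4:2  d5:2  d6:2  d7:0 — peak 5.

5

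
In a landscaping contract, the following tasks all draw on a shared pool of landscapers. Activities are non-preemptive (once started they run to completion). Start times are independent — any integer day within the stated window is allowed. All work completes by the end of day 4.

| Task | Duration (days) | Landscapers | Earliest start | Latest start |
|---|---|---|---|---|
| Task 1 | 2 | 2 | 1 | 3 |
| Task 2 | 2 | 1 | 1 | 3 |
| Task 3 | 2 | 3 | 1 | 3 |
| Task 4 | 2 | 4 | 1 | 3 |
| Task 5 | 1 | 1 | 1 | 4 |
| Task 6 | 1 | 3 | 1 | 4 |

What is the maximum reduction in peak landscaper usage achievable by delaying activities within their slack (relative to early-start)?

Early-start peak: d1:14  d2:10  d3:0  d4:0 ⇒ 14.
Leveled (Task 1@1, Task 2@1, Task 3@1, Task 4@3, Task 5@1, Task 6@3): d1:7  d2:6  d3:7  d4:4 ⇒ 7.
Reduction 14 − 7 = 7.

7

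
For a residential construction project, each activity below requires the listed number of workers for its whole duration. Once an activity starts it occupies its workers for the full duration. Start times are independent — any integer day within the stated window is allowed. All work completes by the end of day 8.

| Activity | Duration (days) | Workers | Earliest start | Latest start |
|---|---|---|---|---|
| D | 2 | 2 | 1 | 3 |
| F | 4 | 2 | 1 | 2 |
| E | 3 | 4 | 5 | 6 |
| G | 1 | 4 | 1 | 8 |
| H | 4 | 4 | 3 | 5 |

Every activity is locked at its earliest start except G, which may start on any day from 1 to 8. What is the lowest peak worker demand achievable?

8

G@1: d1:8  d2:4  d3:6  d4:6  d5:8  d6:8  d7:4  d8:0 → peak 8
G@2: d1:4  d2:8  d3:6  d4:6  d5:8  d6:8  d7:4  d8:0 → peak 8
G@3: d1:4  d2:4  d3:10  d4:6  d5:8  d6:8  d7:4  d8:0 → peak 10
G@4: d1:4  d2:4  d3:6  d4:10  d5:8  d6:8  d7:4  d8:0 → peak 10
G@5: d1:4  d2:4  d3:6  d4:6  d5:12  d6:8  d7:4  d8:0 → peak 12
G@6: d1:4  d2:4  d3:6  d4:6  d5:8  d6:12  d7:4  d8:0 → peak 12
G@7: d1:4  d2:4  d3:6  d4:6  d5:8  d6:8  d7:8  d8:0 → peak 8
G@8: d1:4  d2:4  d3:6  d4:6  d5:8  d6:8  d7:4  d8:4 → peak 8
Best is G@1, peak 8.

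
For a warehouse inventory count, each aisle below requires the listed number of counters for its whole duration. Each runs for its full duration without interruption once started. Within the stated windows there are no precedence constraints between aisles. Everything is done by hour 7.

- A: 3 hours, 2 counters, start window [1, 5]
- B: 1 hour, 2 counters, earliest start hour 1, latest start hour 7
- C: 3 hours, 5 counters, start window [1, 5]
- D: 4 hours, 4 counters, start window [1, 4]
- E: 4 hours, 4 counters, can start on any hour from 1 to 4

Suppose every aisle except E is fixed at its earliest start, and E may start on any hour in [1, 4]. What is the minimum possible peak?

E@1: h1:17  h2:15  h3:15  h4:8  h5:0  h6:0  h7:0 → peak 17
E@2: h1:13  h2:15  h3:15  h4:8  h5:4  h6:0  h7:0 → peak 15
E@3: h1:13  h2:11  h3:15  h4:8  h5:4  h6:4  h7:0 → peak 15
E@4: h1:13  h2:11  h3:11  h4:8  h5:4  h6:4  h7:4 → peak 13
Best is E@4, peak 13.

13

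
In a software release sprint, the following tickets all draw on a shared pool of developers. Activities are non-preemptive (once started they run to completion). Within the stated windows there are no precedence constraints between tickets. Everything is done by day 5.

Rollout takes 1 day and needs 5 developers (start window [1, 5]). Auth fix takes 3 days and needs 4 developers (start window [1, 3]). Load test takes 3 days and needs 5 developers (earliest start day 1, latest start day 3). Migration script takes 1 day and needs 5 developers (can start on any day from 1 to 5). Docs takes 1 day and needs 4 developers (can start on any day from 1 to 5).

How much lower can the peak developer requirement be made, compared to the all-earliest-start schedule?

14

Early-start peak: d1:23  d2:9  d3:9  d4:0  d5:0 ⇒ 23.
Leveled (Rollout@1, Auth fix@1, Load test@2, Migration script@5, Docs@4): d1:9  d2:9  d3:9  d4:9  d5:5 ⇒ 9.
Reduction 23 − 9 = 14.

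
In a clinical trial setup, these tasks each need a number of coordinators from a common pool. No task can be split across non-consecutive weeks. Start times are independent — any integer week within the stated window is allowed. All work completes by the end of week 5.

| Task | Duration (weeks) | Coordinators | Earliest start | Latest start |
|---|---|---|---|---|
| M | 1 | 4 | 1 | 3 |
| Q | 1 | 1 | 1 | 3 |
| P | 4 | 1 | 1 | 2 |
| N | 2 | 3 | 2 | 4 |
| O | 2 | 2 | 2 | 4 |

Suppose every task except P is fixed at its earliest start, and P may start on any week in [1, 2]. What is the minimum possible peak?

P@1: w1:6  w2:6  w3:6  w4:1  w5:0 → peak 6
P@2: w1:5  w2:6  w3:6  w4:1  w5:1 → peak 6
Best is P@1, peak 6.

6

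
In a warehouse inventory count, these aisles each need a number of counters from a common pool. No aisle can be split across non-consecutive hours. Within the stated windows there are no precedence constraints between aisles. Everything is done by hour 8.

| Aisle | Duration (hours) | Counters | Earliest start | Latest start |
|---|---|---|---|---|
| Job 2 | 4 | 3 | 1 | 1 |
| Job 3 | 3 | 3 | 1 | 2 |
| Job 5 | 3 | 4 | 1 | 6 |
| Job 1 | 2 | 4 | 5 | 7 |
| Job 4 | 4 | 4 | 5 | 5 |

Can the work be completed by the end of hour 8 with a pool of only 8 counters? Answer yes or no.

Schedule Job 2@1, Job 3@1, Job 5@4, Job 1@7, Job 4@5: h1:6  h2:6  h3:6  h4:7  h5:8  h6:8  h7:8  h8:8 — peak 8 ≤ 8.

yes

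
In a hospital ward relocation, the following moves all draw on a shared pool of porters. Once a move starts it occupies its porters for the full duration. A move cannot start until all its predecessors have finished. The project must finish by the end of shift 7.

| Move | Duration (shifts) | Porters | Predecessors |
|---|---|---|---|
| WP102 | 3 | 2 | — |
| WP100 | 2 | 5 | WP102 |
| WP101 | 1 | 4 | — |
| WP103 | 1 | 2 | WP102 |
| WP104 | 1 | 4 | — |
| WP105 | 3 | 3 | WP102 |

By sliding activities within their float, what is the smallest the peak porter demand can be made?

8

Early-start (WP102@1, WP100@4, WP101@1, WP103@4, WP104@1, WP105@4) gives peak 10: s1:10  s2:2  s3:2  s4:10  s5:8  s6:3  s7:0.
Shift WP104→2, WP105→5.
Schedule WP102@1, WP100@4, WP101@1, WP103@4, WP104@2, WP105@5: s1:6  s2:6  s3:2  s4:7  s5:8  s6:3  s7:3 — peak 8.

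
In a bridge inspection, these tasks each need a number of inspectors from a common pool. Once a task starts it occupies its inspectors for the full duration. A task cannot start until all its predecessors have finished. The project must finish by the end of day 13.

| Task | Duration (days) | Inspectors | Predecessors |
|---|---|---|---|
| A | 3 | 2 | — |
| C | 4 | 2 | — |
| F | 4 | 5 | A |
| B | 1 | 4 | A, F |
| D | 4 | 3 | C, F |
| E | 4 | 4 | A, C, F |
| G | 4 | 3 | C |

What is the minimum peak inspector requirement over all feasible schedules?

8

Early-start (A@1, C@1, F@4, B@8, D@8, E@8, G@5) gives peak 14: d1:4  d2:4  d3:4  d4:7  d5:8  d6:8  d7:8  d8:14  d9:7  d10:7  d11:7  d12:0  d13:0.
Shift D→9, E→9.
Schedule A@1, C@1, F@4, B@8, D@9, E@9, G@5: d1:4  d2:4  d3:4  d4:7  d5:8  d6:8  d7:8  d8:7  d9:7  d10:7  d11:7  d12:7  d13:0 — peak 8.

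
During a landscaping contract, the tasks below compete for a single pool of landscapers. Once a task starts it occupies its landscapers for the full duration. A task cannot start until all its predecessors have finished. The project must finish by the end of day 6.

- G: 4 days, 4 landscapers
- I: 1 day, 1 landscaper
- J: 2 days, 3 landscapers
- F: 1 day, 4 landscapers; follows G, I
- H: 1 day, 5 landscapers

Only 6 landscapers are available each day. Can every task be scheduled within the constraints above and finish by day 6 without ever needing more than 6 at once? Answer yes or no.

no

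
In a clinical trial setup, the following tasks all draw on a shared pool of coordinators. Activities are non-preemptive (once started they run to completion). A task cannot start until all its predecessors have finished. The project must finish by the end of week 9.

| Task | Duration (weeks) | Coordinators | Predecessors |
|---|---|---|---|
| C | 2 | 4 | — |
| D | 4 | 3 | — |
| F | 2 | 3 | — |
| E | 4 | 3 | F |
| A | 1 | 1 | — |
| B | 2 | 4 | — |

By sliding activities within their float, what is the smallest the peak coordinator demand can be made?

Early-start (C@1, D@1, F@1, E@3, A@1, B@1) gives peak 15: w1:15  w2:14  w3:6  w4:6  w5:3  w6:3  w7:0  w8:0  w9:0.
Shift F→3, E→5, A→3, B→5.
Schedule C@1, D@1, F@3, E@5, A@3, B@5: w1:7  w2:7  w3:7  w4:6  w5:7  w6:7  w7:3  w8:3  w9:0 — peak 7.

7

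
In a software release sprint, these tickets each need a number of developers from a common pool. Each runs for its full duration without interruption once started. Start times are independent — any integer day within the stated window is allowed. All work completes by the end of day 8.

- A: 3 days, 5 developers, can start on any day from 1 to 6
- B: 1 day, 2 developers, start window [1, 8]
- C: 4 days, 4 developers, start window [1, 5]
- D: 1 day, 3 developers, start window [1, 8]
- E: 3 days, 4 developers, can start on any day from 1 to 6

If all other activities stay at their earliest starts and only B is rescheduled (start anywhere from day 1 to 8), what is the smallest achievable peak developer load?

B@1: d1:18  d2:13  d3:13  d4:4  d5:0  d6:0  d7:0  d8:0 → peak 18
B@2: d1:16  d2:15  d3:13  d4:4  d5:0  d6:0  d7:0  d8:0 → peak 16
B@3: d1:16  d2:13  d3:15  d4:4  d5:0  d6:0  d7:0  d8:0 → peak 16
B@4: d1:16  d2:13  d3:13  d4:6  d5:0  d6:0  d7:0  d8:0 → peak 16
B@5: d1:16  d2:13  d3:13  d4:4  d5:2  d6:0  d7:0  d8:0 → peak 16
B@6: d1:16  d2:13  d3:13  d4:4  d5:0  d6:2  d7:0  d8:0 → peak 16
B@7: d1:16  d2:13  d3:13  d4:4  d5:0  d6:0  d7:2  d8:0 → peak 16
B@8: d1:16  d2:13  d3:13  d4:4  d5:0  d6:0  d7:0  d8:2 → peak 16
Best is B@2, peak 16.

16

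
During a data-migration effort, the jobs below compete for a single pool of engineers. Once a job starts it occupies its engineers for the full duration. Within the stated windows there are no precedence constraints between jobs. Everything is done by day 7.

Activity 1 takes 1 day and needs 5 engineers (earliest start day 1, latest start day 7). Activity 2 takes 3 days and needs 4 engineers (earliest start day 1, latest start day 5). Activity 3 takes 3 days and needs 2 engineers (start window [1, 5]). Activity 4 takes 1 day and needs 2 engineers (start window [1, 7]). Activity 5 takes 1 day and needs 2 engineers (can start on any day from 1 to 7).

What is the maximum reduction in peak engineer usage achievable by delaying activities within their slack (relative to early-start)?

10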